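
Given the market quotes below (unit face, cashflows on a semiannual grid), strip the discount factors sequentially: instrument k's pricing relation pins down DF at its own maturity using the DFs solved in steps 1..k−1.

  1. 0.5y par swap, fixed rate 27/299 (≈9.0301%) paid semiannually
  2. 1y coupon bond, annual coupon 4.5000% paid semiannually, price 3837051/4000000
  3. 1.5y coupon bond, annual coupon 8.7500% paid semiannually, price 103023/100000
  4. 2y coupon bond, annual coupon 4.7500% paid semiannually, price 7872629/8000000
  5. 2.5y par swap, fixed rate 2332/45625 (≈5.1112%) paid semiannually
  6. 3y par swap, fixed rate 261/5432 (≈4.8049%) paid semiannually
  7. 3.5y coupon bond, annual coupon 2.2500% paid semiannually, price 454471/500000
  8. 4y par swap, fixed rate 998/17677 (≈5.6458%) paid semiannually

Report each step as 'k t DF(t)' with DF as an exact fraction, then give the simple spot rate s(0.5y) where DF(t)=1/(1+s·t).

step 1 [0.5y] swap r/2=27/598: DF=(1 − 27/598·(0))/(1+27/598) = 598/625 ≈ 0.956800
step 2 [1y] bond c/2=9/400: DF=(3837051/4000000 − 9/400·(0.956800))/(1+9/400) = 9171/10000 ≈ 0.917100
step 3 [1.5y] bond c/2=7/160: DF=(103023/100000 − 7/160·(0.956800+0.917100))/(1+7/160) = 1817/2000 ≈ 0.908500
step 4 [2y] bond c/2=19/800: DF=(7872629/8000000 − 19/800·(0.956800+0.917100+0.908500))/(1+19/800) = 8967/10000 ≈ 0.896700
step 5 [2.5y] swap r/2=1166/45625: DF=(1 − 1166/45625·(0.956800+0.917100+0.908500+0.896700))/(1+1166/45625) = 4417/5000 ≈ 0.883400
step 6 [3y] swap r/2=261/10864: DF=(1 − 261/10864·(0.956800+0.917100+0.908500+0.896700+0.883400))/(1+261/10864) = 1739/2000 ≈ 0.869500
step 7 [3.5y] bond c/2=9/800: DF=(454471/500000 − 9/800·(0.956800+0.917100+0.908500+0.896700+0.883400+0.869500))/(1+9/800) = 524/625 ≈ 0.838400
step 8 [4y] swap r/2=499/17677: DF=(1 − 499/17677·(0.956800+0.917100+0.908500+0.896700+0.883400+0.869500+0.838400))/(1+499/17677) = 2001/2500 ≈ 0.800400

1 1/2 598/625
2 1 9171/10000
3 3/2 1817/2000
4 2 8967/10000
5 5/2 4417/5000
6 3 1739/2000
7 7/2 524/625
8 4 2001/2500
s(0.5y) = (1/(598/625) − 1)/(1/2) = 27/299 ≈ 9.0301%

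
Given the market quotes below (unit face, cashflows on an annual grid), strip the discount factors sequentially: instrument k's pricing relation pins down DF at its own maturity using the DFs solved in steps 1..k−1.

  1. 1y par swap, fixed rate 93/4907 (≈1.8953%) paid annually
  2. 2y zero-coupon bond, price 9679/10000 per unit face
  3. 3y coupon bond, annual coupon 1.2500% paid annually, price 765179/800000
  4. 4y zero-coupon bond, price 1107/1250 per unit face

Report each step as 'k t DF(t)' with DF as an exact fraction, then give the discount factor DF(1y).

1 1 4907/5000
2 2 9679/10000
3 3 4603/5000
4 4 1107/1250
DF(1y) = 4907/5000 ≈ 0.981400

step 1 [1y] swap r/1=93/4907: DF=(1 − 93/4907·(0))/(1+93/4907) = 4907/5000 ≈ 0.981400
step 2 [2y] zero: DF = P = 9679/10000 ≈ 0.967900
step 3 [3y] bond c/1=1/80: DF=(765179/800000 − 1/80·(0.981400+0.967900))/(1+1/80) = 4603/5000 ≈ 0.920600
step 4 [4y] zero: DF = P = 1107/1250 ≈ 0.885600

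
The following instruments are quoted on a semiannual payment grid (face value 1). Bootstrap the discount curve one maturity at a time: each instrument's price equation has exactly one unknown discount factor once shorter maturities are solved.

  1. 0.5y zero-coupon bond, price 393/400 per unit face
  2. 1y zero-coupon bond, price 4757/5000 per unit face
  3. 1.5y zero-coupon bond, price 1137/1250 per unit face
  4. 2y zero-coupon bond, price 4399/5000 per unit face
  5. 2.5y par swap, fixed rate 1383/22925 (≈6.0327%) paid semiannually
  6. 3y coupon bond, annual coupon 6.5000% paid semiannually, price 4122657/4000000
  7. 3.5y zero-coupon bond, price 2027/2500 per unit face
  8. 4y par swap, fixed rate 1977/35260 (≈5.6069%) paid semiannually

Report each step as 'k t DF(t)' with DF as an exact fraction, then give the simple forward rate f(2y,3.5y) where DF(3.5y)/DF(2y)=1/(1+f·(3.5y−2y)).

1 1/2 393/400
2 1 4757/5000
3 3/2 1137/1250
4 2 4399/5000
5 5/2 8617/10000
6 3 8539/10000
7 7/2 2027/2500
8 4 8023/10000
f(2y,3.5y) = ((4399/5000)/(2027/2500) − 1)/(3/2) = 115/2027 ≈ 5.6734%

step 1 [0.5y] zero: DF = P = 393/400 ≈ 0.982500
step 2 [1y] zero: DF = P = 4757/5000 ≈ 0.951400
step 3 [1.5y] zero: DF = P = 1137/1250 ≈ 0.909600
step 4 [2y] zero: DF = P = 4399/5000 ≈ 0.879800
step 5 [2.5y] swap r/2=1383/45850: DF=(1 − 1383/45850·(0.982500+0.951400+0.909600+0.879800))/(1+1383/45850) = 8617/10000 ≈ 0.861700
step 6 [3y] bond c/2=13/400: DF=(4122657/4000000 − 13/400·(0.982500+0.951400+0.909600+0.879800+0.861700))/(1+13/400) = 8539/10000 ≈ 0.853900
step 7 [3.5y] zero: DF = P = 2027/2500 ≈ 0.810800
step 8 [4y] swap r/2=1977/70520: DF=(1 − 1977/70520·(0.982500+0.951400+0.909600+0.879800+0.861700+0.853900+0.810800))/(1+1977/70520) = 8023/10000 ≈ 0.802300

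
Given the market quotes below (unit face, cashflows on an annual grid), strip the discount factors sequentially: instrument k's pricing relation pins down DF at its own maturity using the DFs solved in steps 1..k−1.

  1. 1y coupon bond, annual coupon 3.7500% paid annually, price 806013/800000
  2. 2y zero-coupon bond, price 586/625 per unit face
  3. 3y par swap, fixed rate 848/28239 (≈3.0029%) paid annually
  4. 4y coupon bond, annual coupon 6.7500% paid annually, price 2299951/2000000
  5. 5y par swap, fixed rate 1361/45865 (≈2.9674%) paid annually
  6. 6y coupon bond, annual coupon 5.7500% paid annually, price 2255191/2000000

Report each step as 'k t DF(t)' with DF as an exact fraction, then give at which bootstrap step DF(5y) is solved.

step 1 [1y] bond c/1=3/80: DF=(806013/800000 − 3/80·(0))/(1+3/80) = 9711/10000 ≈ 0.971100
step 2 [2y] zero: DF = P = 586/625 ≈ 0.937600
step 3 [3y] swap r/1=848/28239: DF=(1 − 848/28239·(0.971100+0.937600))/(1+848/28239) = 572/625 ≈ 0.915200
step 4 [4y] bond c/1=27/400: DF=(2299951/2000000 − 27/400·(0.971100+0.937600+0.915200))/(1+27/400) = 8987/10000 ≈ 0.898700
step 5 [5y] swap r/1=1361/45865: DF=(1 − 1361/45865·(0.971100+0.937600+0.915200+0.898700))/(1+1361/45865) = 8639/10000 ≈ 0.863900
step 6 [6y] bond c/1=23/400: DF=(2255191/2000000 − 23/400·(0.971100+0.937600+0.915200+0.898700+0.863900))/(1+23/400) = 8169/10000 ≈ 0.816900

1 1 9711/10000
2 2 586/625
3 3 572/625
4 4 8987/10000
5 5 8639/10000
6 6 8169/10000
DF(5y) is solved at step 5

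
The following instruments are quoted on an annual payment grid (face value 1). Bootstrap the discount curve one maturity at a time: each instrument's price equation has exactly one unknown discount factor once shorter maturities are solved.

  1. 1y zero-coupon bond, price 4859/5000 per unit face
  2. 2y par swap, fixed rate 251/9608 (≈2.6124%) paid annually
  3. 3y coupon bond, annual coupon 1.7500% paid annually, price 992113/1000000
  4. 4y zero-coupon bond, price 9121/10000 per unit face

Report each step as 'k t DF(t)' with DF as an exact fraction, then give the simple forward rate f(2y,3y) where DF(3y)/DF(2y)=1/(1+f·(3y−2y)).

step 1 [1y] zero: DF = P = 4859/5000 ≈ 0.971800
step 2 [2y] swap r/1=251/9608: DF=(1 − 251/9608·(0.971800))/(1+251/9608) = 4749/5000 ≈ 0.949800
step 3 [3y] bond c/1=7/400: DF=(992113/1000000 − 7/400·(0.971800+0.949800))/(1+7/400) = 471/500 ≈ 0.942000
step 4 [4y] zero: DF = P = 9121/10000 ≈ 0.912100

1 1 4859/5000
2 2 4749/5000
3 3 471/500
4 4 9121/10000
f(2y,3y) = ((4749/5000)/(471/500) − 1)/(1) = 13/1570 ≈ 0.8280%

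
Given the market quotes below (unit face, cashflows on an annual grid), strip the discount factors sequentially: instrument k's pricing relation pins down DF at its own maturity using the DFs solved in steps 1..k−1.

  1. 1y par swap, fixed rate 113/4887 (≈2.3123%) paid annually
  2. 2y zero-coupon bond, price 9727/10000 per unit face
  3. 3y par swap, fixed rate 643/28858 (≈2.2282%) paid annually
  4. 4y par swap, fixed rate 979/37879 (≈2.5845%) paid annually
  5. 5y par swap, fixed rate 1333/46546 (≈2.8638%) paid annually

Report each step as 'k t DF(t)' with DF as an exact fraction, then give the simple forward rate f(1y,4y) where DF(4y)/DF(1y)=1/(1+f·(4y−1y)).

step 1 [1y] swap r/1=113/4887: DF=(1 − 113/4887·(0))/(1+113/4887) = 4887/5000 ≈ 0.977400
step 2 [2y] zero: DF = P = 9727/10000 ≈ 0.972700
step 3 [3y] swap r/1=643/28858: DF=(1 − 643/28858·(0.977400+0.972700))/(1+643/28858) = 9357/10000 ≈ 0.935700
step 4 [4y] swap r/1=979/37879: DF=(1 − 979/37879·(0.977400+0.972700+0.935700))/(1+979/37879) = 9021/10000 ≈ 0.902100
step 5 [5y] swap r/1=1333/46546: DF=(1 − 1333/46546·(0.977400+0.972700+0.935700+0.902100))/(1+1333/46546) = 8667/10000 ≈ 0.866700

1 1 4887/5000
2 2 9727/10000
3 3 9357/10000
4 4 9021/10000
5 5 8667/10000
f(1y,4y) = ((4887/5000)/(9021/10000) − 1)/(3) = 251/9021 ≈ 2.7824%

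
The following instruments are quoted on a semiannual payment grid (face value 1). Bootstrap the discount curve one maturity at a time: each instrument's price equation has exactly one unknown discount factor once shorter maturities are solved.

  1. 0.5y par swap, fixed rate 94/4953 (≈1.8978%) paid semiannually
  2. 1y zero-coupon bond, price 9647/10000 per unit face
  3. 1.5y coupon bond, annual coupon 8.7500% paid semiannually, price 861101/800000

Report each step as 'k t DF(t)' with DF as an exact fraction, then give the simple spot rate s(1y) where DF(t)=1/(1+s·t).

step 1 [0.5y] swap r/2=47/4953: DF=(1 − 47/4953·(0))/(1+47/4953) = 4953/5000 ≈ 0.990600
step 2 [1y] zero: DF = P = 9647/10000 ≈ 0.964700
step 3 [1.5y] bond c/2=7/160: DF=(861101/800000 − 7/160·(0.990600+0.964700))/(1+7/160) = 9493/10000 ≈ 0.949300

1 1/2 4953/5000
2 1 9647/10000
3 3/2 9493/10000
s(1y) = (1/(9647/10000) − 1)/(1) = 353/9647 ≈ 3.6592%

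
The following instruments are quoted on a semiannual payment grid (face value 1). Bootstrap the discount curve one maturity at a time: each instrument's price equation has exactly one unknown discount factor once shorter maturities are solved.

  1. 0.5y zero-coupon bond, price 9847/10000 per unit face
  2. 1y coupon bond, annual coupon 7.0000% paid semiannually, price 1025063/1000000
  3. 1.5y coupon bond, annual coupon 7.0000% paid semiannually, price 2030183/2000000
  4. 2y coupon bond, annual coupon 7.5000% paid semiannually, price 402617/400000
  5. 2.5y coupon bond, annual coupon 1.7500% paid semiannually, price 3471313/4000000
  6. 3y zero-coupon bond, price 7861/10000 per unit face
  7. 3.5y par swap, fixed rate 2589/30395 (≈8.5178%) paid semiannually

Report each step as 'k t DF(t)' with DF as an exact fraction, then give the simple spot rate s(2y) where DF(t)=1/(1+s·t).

1 1/2 9847/10000
2 1 9571/10000
3 3/2 9151/10000
4 2 8669/10000
5 5/2 207/250
6 3 7861/10000
7 7/2 7411/10000
s(2y) = (1/(8669/10000) − 1)/(2) = 1331/17338 ≈ 7.6768%

step 1 [0.5y] zero: DF = P = 9847/10000 ≈ 0.984700
step 2 [1y] bond c/2=7/200: DF=(1025063/1000000 − 7/200·(0.984700))/(1+7/200) = 9571/10000 ≈ 0.957100
step 3 [1.5y] bond c/2=7/200: DF=(2030183/2000000 − 7/200·(0.984700+0.957100))/(1+7/200) = 9151/10000 ≈ 0.915100
step 4 [2y] bond c/2=3/80: DF=(402617/400000 − 3/80·(0.984700+0.957100+0.915100))/(1+3/80) = 8669/10000 ≈ 0.866900
step 5 [2.5y] bond c/2=7/800: DF=(3471313/4000000 − 7/800·(0.984700+0.957100+0.915100+0.866900))/(1+7/800) = 207/250 ≈ 0.828000
step 6 [3y] zero: DF = P = 7861/10000 ≈ 0.786100
step 7 [3.5y] swap r/2=2589/60790: DF=(1 − 2589/60790·(0.984700+0.957100+0.915100+0.866900+0.828000+0.786100))/(1+2589/60790) = 7411/10000 ≈ 0.741100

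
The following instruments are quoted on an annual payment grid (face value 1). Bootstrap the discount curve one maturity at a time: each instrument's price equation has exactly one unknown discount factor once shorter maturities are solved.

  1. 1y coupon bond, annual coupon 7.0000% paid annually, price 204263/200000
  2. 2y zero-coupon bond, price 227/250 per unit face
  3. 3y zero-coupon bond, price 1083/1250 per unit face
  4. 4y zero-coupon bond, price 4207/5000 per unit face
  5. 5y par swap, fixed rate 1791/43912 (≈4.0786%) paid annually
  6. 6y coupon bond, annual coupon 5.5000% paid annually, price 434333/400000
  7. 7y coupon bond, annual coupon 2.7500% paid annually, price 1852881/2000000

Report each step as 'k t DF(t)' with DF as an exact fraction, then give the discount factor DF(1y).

1 1 1909/2000
2 2 227/250
3 3 1083/1250
4 4 4207/5000
5 5 8209/10000
6 6 8003/10000
7 7 7627/10000
DF(1y) = 1909/2000 ≈ 0.954500

step 1 [1y] bond c/1=7/100: DF=(204263/200000 − 7/100·(0))/(1+7/100) = 1909/2000 ≈ 0.954500
step 2 [2y] zero: DF = P = 227/250 ≈ 0.908000
step 3 [3y] zero: DF = P = 1083/1250 ≈ 0.866400
step 4 [4y] zero: DF = P = 4207/5000 ≈ 0.841400
step 5 [5y] swap r/1=1791/43912: DF=(1 − 1791/43912·(0.954500+0.908000+0.866400+0.841400))/(1+1791/43912) = 8209/10000 ≈ 0.820900
step 6 [6y] bond c/1=11/200: DF=(434333/400000 − 11/200·(0.954500+0.908000+0.866400+0.841400+0.820900))/(1+11/200) = 8003/10000 ≈ 0.800300
step 7 [7y] bond c/1=11/400: DF=(1852881/2000000 − 11/400·(0.954500+0.908000+0.866400+0.841400+0.820900+0.800300))/(1+11/400) = 7627/10000 ≈ 0.762700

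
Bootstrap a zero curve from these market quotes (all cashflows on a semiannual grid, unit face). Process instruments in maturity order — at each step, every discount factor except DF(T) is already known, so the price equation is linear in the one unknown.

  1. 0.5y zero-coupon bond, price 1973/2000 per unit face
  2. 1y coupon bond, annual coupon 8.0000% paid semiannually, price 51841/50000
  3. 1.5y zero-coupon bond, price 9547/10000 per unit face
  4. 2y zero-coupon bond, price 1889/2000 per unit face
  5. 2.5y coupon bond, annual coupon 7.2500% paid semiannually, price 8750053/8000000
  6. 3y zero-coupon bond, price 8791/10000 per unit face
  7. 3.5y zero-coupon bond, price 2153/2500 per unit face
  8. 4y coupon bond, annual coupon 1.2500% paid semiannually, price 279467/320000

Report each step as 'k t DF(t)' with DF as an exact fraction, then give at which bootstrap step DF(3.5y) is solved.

1 1/2 1973/2000
2 1 959/1000
3 3/2 9547/10000
4 2 1889/2000
5 5/2 921/1000
6 3 8791/10000
7 7/2 2153/2500
8 4 331/400
DF(3.5y) is solved at step 7

step 1 [0.5y] zero: DF = P = 1973/2000 ≈ 0.986500
step 2 [1y] bond c/2=1/25: DF=(51841/50000 − 1/25·(0.986500))/(1+1/25) = 959/1000 ≈ 0.959000
step 3 [1.5y] zero: DF = P = 9547/10000 ≈ 0.954700
step 4 [2y] zero: DF = P = 1889/2000 ≈ 0.944500
step 5 [2.5y] bond c/2=29/800: DF=(8750053/8000000 − 29/800·(0.986500+0.959000+0.954700+0.944500))/(1+29/800) = 921/1000 ≈ 0.921000
step 6 [3y] zero: DF = P = 8791/10000 ≈ 0.879100
step 7 [3.5y] zero: DF = P = 2153/2500 ≈ 0.861200
step 8 [4y] bond c/2=1/160: DF=(279467/320000 − 1/160·(0.986500+0.959000+0.954700+0.944500+0.921000+0.879100+0.861200))/(1+1/160) = 331/400 ≈ 0.827500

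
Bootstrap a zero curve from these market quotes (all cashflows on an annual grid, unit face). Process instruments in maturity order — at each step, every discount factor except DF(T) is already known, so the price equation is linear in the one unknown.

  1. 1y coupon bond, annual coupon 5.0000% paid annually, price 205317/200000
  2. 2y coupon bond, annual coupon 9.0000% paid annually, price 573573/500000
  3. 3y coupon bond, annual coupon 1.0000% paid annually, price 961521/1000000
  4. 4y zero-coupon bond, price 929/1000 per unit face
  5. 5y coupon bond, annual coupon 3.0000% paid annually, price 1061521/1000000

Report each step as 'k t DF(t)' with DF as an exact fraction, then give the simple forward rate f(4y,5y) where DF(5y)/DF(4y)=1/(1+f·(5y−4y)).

step 1 [1y] bond c/1=1/20: DF=(205317/200000 − 1/20·(0))/(1+1/20) = 9777/10000 ≈ 0.977700
step 2 [2y] bond c/1=9/100: DF=(573573/500000 − 9/100·(0.977700))/(1+9/100) = 9717/10000 ≈ 0.971700
step 3 [3y] bond c/1=1/100: DF=(961521/1000000 − 1/100·(0.977700+0.971700))/(1+1/100) = 9327/10000 ≈ 0.932700
step 4 [4y] zero: DF = P = 929/1000 ≈ 0.929000
step 5 [5y] bond c/1=3/100: DF=(1061521/1000000 − 3/100·(0.977700+0.971700+0.932700+0.929000))/(1+3/100) = 2299/2500 ≈ 0.919600

1 1 9777/10000
2 2 9717/10000
3 3 9327/10000
4 4 929/1000
5 5 2299/2500
f(4y,5y) = ((929/1000)/(2299/2500) − 1)/(1) = 47/4598 ≈ 1.0222%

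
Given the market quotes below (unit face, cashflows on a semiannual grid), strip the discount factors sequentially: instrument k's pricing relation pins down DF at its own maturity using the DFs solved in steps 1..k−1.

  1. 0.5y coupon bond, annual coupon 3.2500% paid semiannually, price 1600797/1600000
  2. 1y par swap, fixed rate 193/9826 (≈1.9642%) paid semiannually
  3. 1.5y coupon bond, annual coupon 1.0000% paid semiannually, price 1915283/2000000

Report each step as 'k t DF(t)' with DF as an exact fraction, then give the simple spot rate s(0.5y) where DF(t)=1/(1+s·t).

1 1/2 1969/2000
2 1 9807/10000
3 3/2 9431/10000
s(0.5y) = (1/(1969/2000) − 1)/(1/2) = 62/1969 ≈ 3.1488%

step 1 [0.5y] bond c/2=13/800: DF=(1600797/1600000 − 13/800·(0))/(1+13/800) = 1969/2000 ≈ 0.984500
step 2 [1y] swap r/2=193/19652: DF=(1 − 193/19652·(0.984500))/(1+193/19652) = 9807/10000 ≈ 0.980700
step 3 [1.5y] bond c/2=1/200: DF=(1915283/2000000 − 1/200·(0.984500+0.980700))/(1+1/200) = 9431/10000 ≈ 0.943100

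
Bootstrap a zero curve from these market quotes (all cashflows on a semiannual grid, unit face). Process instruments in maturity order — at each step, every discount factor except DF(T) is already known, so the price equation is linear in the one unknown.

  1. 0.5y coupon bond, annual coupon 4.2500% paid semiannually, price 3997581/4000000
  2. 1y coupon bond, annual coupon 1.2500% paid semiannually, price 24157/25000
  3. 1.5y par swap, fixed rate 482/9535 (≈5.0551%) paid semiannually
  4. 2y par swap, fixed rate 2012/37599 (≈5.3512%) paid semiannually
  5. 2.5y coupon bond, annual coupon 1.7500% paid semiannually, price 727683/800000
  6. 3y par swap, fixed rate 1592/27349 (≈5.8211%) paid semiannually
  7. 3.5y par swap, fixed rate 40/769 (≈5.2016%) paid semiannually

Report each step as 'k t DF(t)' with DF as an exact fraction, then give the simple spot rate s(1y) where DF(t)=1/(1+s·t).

1 1/2 4893/5000
2 1 4771/5000
3 3/2 9277/10000
4 2 4497/5000
5 5/2 8691/10000
6 3 1051/1250
7 7/2 209/250
s(1y) = (1/(4771/5000) − 1)/(1) = 229/4771 ≈ 4.7998%

step 1 [0.5y] bond c/2=17/800: DF=(3997581/4000000 − 17/800·(0))/(1+17/800) = 4893/5000 ≈ 0.978600
step 2 [1y] bond c/2=1/160: DF=(24157/25000 − 1/160·(0.978600))/(1+1/160) = 4771/5000 ≈ 0.954200
step 3 [1.5y] swap r/2=241/9535: DF=(1 − 241/9535·(0.978600+0.954200))/(1+241/9535) = 9277/10000 ≈ 0.927700
step 4 [2y] swap r/2=1006/37599: DF=(1 − 1006/37599·(0.978600+0.954200+0.927700))/(1+1006/37599) = 4497/5000 ≈ 0.899400
step 5 [2.5y] bond c/2=7/800: DF=(727683/800000 − 7/800·(0.978600+0.954200+0.927700+0.899400))/(1+7/800) = 8691/10000 ≈ 0.869100
step 6 [3y] swap r/2=796/27349: DF=(1 − 796/27349·(0.978600+0.954200+0.927700+0.899400+0.869100))/(1+796/27349) = 1051/1250 ≈ 0.840800
step 7 [3.5y] swap r/2=20/769: DF=(1 − 20/769·(0.978600+0.954200+0.927700+0.899400+0.869100+0.840800))/(1+20/769) = 209/250 ≈ 0.836000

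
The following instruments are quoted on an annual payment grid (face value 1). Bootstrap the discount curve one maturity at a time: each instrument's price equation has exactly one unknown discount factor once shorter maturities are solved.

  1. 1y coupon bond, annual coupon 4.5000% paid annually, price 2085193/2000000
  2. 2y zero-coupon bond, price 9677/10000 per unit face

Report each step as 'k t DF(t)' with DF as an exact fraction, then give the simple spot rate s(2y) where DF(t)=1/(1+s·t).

step 1 [1y] bond c/1=9/200: DF=(2085193/2000000 − 9/200·(0))/(1+9/200) = 9977/10000 ≈ 0.997700
step 2 [2y] zero: DF = P = 9677/10000 ≈ 0.967700

1 1 9977/10000
2 2 9677/10000
s(2y) = (1/(9677/10000) − 1)/(2) = 323/19354 ≈ 1.6689%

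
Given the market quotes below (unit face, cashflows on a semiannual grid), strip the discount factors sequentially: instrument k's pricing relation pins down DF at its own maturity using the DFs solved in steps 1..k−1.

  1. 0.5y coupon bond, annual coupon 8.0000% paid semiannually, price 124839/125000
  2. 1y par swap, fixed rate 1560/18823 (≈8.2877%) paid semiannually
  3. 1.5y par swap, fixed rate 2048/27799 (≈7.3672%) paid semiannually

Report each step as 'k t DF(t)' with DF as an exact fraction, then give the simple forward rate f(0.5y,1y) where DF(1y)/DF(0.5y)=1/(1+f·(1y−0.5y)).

step 1 [0.5y] bond c/2=1/25: DF=(124839/125000 − 1/25·(0))/(1+1/25) = 9603/10000 ≈ 0.960300
step 2 [1y] swap r/2=780/18823: DF=(1 − 780/18823·(0.960300))/(1+780/18823) = 461/500 ≈ 0.922000
step 3 [1.5y] swap r/2=1024/27799: DF=(1 − 1024/27799·(0.960300+0.922000))/(1+1024/27799) = 561/625 ≈ 0.897600

1 1/2 9603/10000
2 1 461/500
3 3/2 561/625
f(0.5y,1y) = ((9603/10000)/(461/500) − 1)/(1/2) = 383/4610 ≈ 8.3080%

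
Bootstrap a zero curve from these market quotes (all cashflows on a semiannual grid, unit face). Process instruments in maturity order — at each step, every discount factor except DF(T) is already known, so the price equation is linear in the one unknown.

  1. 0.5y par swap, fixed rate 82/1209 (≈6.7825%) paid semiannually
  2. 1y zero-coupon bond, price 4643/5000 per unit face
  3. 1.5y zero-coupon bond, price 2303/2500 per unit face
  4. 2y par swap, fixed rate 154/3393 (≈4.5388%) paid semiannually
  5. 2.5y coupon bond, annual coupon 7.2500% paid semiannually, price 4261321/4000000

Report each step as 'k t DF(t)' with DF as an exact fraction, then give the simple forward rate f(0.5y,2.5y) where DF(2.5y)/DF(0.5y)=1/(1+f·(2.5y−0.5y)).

1 1/2 1209/1250
2 1 4643/5000
3 3/2 2303/2500
4 2 9153/10000
5 5/2 359/400
f(0.5y,2.5y) = ((1209/1250)/(359/400) − 1)/(2) = 697/17950 ≈ 3.8830%

step 1 [0.5y] swap r/2=41/1209: DF=(1 − 41/1209·(0))/(1+41/1209) = 1209/1250 ≈ 0.967200
step 2 [1y] zero: DF = P = 4643/5000 ≈ 0.928600
step 3 [1.5y] zero: DF = P = 2303/2500 ≈ 0.921200
step 4 [2y] swap r/2=77/3393: DF=(1 − 77/3393·(0.967200+0.928600+0.921200))/(1+77/3393) = 9153/10000 ≈ 0.915300
step 5 [2.5y] bond c/2=29/800: DF=(4261321/4000000 − 29/800·(0.967200+0.928600+0.921200+0.915300))/(1+29/800) = 359/400 ≈ 0.897500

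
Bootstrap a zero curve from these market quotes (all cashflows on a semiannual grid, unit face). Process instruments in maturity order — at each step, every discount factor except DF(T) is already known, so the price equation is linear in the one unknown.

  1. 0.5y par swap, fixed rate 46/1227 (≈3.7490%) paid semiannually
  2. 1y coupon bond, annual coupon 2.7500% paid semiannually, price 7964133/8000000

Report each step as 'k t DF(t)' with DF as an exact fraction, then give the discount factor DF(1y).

step 1 [0.5y] swap r/2=23/1227: DF=(1 − 23/1227·(0))/(1+23/1227) = 1227/1250 ≈ 0.981600
step 2 [1y] bond c/2=11/800: DF=(7964133/8000000 − 11/800·(0.981600))/(1+11/800) = 9687/10000 ≈ 0.968700

1 1/2 1227/1250
2 1 9687/10000
DF(1y) = 9687/10000 ≈ 0.968700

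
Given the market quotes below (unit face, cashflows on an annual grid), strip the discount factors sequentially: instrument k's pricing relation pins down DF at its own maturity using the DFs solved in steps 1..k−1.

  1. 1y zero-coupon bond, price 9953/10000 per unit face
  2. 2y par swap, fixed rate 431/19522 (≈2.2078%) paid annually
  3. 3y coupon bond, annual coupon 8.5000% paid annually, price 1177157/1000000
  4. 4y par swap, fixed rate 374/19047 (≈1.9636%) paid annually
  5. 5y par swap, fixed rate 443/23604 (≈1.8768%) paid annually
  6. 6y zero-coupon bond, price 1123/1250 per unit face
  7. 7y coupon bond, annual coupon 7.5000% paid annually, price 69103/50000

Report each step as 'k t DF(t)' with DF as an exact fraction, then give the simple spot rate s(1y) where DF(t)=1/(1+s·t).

step 1 [1y] zero: DF = P = 9953/10000 ≈ 0.995300
step 2 [2y] swap r/1=431/19522: DF=(1 − 431/19522·(0.995300))/(1+431/19522) = 9569/10000 ≈ 0.956900
step 3 [3y] bond c/1=17/200: DF=(1177157/1000000 − 17/200·(0.995300+0.956900))/(1+17/200) = 233/250 ≈ 0.932000
step 4 [4y] swap r/1=374/19047: DF=(1 − 374/19047·(0.995300+0.956900+0.932000))/(1+374/19047) = 2313/2500 ≈ 0.925200
step 5 [5y] swap r/1=443/23604: DF=(1 − 443/23604·(0.995300+0.956900+0.932000+0.925200))/(1+443/23604) = 4557/5000 ≈ 0.911400
step 6 [6y] zero: DF = P = 1123/1250 ≈ 0.898400
step 7 [7y] bond c/1=3/40: DF=(69103/50000 − 3/40·(0.995300+0.956900+0.932000+0.925200+0.911400+0.898400))/(1+3/40) = 1117/1250 ≈ 0.893600

1 1 9953/10000
2 2 9569/10000
3 3 233/250
4 4 2313/2500
5 5 4557/5000
6 6 1123/1250
7 7 1117/1250
s(1y) = (1/(9953/10000) − 1)/(1) = 47/9953 ≈ 0.4722%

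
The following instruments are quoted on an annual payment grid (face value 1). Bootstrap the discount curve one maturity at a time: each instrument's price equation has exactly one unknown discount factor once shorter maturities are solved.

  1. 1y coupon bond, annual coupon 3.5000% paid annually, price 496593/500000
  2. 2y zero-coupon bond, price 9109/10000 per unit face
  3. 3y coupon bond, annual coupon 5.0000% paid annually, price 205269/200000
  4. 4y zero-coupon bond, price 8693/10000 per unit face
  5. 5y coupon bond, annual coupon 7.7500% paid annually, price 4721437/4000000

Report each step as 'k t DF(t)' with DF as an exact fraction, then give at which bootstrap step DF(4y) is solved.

1 1 2399/2500
2 2 9109/10000
3 3 2221/2500
4 4 8693/10000
5 5 1669/2000
DF(4y) is solved at step 4

step 1 [1y] bond c/1=7/200: DF=(496593/500000 − 7/200·(0))/(1+7/200) = 2399/2500 ≈ 0.959600
step 2 [2y] zero: DF = P = 9109/10000 ≈ 0.910900
step 3 [3y] bond c/1=1/20: DF=(205269/200000 − 1/20·(0.959600+0.910900))/(1+1/20) = 2221/2500 ≈ 0.888400
step 4 [4y] zero: DF = P = 8693/10000 ≈ 0.869300
step 5 [5y] bond c/1=31/400: DF=(4721437/4000000 − 31/400·(0.959600+0.910900+0.888400+0.869300))/(1+31/400) = 1669/2000 ≈ 0.834500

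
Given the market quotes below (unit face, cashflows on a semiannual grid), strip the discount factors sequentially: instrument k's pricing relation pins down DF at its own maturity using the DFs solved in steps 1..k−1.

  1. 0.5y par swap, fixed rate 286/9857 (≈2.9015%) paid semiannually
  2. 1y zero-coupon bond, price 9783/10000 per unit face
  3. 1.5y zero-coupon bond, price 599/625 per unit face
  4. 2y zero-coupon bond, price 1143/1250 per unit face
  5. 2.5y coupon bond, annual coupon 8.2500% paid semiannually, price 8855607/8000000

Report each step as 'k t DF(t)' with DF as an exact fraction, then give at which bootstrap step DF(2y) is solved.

1 1/2 9857/10000
2 1 9783/10000
3 3/2 599/625
4 2 1143/1250
5 5/2 9111/10000
DF(2y) is solved at step 4

step 1 [0.5y] swap r/2=143/9857: DF=(1 − 143/9857·(0))/(1+143/9857) = 9857/10000 ≈ 0.985700
step 2 [1y] zero: DF = P = 9783/10000 ≈ 0.978300
step 3 [1.5y] zero: DF = P = 599/625 ≈ 0.958400
step 4 [2y] zero: DF = P = 1143/1250 ≈ 0.914400
step 5 [2.5y] bond c/2=33/800: DF=(8855607/8000000 − 33/800·(0.985700+0.978300+0.958400+0.914400))/(1+33/800) = 9111/10000 ≈ 0.911100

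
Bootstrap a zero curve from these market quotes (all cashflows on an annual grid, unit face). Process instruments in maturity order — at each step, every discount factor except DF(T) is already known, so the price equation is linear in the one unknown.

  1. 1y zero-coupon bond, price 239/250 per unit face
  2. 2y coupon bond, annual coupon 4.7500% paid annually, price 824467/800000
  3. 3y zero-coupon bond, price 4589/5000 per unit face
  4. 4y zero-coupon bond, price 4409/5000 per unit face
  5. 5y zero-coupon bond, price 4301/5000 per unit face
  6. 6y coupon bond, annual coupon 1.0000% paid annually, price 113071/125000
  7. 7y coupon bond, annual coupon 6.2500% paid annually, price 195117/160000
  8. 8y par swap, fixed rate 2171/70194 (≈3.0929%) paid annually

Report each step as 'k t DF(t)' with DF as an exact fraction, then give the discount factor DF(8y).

step 1 [1y] zero: DF = P = 239/250 ≈ 0.956000
step 2 [2y] bond c/1=19/400: DF=(824467/800000 − 19/400·(0.956000))/(1+19/400) = 1881/2000 ≈ 0.940500
step 3 [3y] zero: DF = P = 4589/5000 ≈ 0.917800
step 4 [4y] zero: DF = P = 4409/5000 ≈ 0.881800
step 5 [5y] zero: DF = P = 4301/5000 ≈ 0.860200
step 6 [6y] bond c/1=1/100: DF=(113071/125000 − 1/100·(0.956000+0.940500+0.917800+0.881800+0.860200))/(1+1/100) = 1701/2000 ≈ 0.850500
step 7 [7y] bond c/1=1/16: DF=(195117/160000 − 1/16·(0.956000+0.940500+0.917800+0.881800+0.860200+0.850500))/(1+1/16) = 8297/10000 ≈ 0.829700
step 8 [8y] swap r/1=2171/70194: DF=(1 − 2171/70194·(0.956000+0.940500+0.917800+0.881800+0.860200+0.850500+0.829700))/(1+2171/70194) = 7829/10000 ≈ 0.782900

1 1 239/250
2 2 1881/2000
3 3 4589/5000
4 4 4409/5000
5 5 4301/5000
6 6 1701/2000
7 7 8297/10000
8 8 7829/10000
DF(8y) = 7829/10000 ≈ 0.782900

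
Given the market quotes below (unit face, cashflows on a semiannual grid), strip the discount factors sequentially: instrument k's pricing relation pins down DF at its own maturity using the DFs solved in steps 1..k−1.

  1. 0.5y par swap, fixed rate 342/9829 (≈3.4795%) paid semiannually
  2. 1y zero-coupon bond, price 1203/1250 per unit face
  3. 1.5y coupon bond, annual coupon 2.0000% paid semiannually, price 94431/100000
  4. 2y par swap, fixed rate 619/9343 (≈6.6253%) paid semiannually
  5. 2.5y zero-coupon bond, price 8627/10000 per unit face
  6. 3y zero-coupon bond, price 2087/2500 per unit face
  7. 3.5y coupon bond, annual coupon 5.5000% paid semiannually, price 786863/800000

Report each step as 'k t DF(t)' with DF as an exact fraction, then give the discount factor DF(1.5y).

1 1/2 9829/10000
2 1 1203/1250
3 3/2 9157/10000
4 2 4381/5000
5 5/2 8627/10000
6 3 2087/2500
7 7/2 4059/5000
DF(1.5y) = 9157/10000 ≈ 0.915700

step 1 [0.5y] swap r/2=171/9829: DF=(1 − 171/9829·(0))/(1+171/9829) = 9829/10000 ≈ 0.982900
step 2 [1y] zero: DF = P = 1203/1250 ≈ 0.962400
step 3 [1.5y] bond c/2=1/100: DF=(94431/100000 − 1/100·(0.982900+0.962400))/(1+1/100) = 9157/10000 ≈ 0.915700
step 4 [2y] swap r/2=619/18686: DF=(1 − 619/18686·(0.982900+0.962400+0.915700))/(1+619/18686) = 4381/5000 ≈ 0.876200
step 5 [2.5y] zero: DF = P = 8627/10000 ≈ 0.862700
step 6 [3y] zero: DF = P = 2087/2500 ≈ 0.834800
step 7 [3.5y] bond c/2=11/400: DF=(786863/800000 − 11/400·(0.982900+0.962400+0.915700+0.876200+0.862700+0.834800))/(1+11/400) = 4059/5000 ≈ 0.811800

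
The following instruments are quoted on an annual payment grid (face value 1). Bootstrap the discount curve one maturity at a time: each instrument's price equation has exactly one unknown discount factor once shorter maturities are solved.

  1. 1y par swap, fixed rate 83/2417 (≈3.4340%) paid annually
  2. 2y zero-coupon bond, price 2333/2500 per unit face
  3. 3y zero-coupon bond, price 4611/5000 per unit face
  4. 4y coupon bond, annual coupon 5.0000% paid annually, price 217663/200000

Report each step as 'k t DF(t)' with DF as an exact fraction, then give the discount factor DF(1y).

1 1 2417/2500
2 2 2333/2500
3 3 4611/5000
4 4 9021/10000
DF(1y) = 2417/2500 ≈ 0.966800

step 1 [1y] swap r/1=83/2417: DF=(1 − 83/2417·(0))/(1+83/2417) = 2417/2500 ≈ 0.966800
step 2 [2y] zero: DF = P = 2333/2500 ≈ 0.933200
step 3 [3y] zero: DF = P = 4611/5000 ≈ 0.922200
step 4 [4y] bond c/1=1/20: DF=(217663/200000 − 1/20·(0.966800+0.933200+0.922200))/(1+1/20) = 9021/10000 ≈ 0.902100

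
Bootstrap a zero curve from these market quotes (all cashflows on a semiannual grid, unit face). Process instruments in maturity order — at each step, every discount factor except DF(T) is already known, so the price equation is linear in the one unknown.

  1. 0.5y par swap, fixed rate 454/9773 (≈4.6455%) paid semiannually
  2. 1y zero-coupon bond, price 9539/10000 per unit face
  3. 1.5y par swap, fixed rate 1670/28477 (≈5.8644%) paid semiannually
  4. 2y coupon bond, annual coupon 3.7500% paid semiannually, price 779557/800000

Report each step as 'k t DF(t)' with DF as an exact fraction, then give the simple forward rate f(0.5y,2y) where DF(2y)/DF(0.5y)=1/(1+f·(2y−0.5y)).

step 1 [0.5y] swap r/2=227/9773: DF=(1 − 227/9773·(0))/(1+227/9773) = 9773/10000 ≈ 0.977300
step 2 [1y] zero: DF = P = 9539/10000 ≈ 0.953900
step 3 [1.5y] swap r/2=835/28477: DF=(1 − 835/28477·(0.977300+0.953900))/(1+835/28477) = 1833/2000 ≈ 0.916500
step 4 [2y] bond c/2=3/160: DF=(779557/800000 − 3/160·(0.977300+0.953900+0.916500))/(1+3/160) = 9041/10000 ≈ 0.904100

1 1/2 9773/10000
2 1 9539/10000
3 3/2 1833/2000
4 2 9041/10000
f(0.5y,2y) = ((9773/10000)/(9041/10000) − 1)/(3/2) = 488/9041 ≈ 5.3976%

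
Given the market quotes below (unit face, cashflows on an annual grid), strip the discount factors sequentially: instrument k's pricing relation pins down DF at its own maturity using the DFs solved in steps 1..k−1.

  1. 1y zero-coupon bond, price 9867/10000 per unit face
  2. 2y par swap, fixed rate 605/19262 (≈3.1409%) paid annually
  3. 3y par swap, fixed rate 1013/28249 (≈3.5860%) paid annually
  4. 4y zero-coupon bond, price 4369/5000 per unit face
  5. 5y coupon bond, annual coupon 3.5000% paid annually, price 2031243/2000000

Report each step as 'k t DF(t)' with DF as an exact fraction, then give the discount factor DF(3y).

step 1 [1y] zero: DF = P = 9867/10000 ≈ 0.986700
step 2 [2y] swap r/1=605/19262: DF=(1 − 605/19262·(0.986700))/(1+605/19262) = 1879/2000 ≈ 0.939500
step 3 [3y] swap r/1=1013/28249: DF=(1 − 1013/28249·(0.986700+0.939500))/(1+1013/28249) = 8987/10000 ≈ 0.898700
step 4 [4y] zero: DF = P = 4369/5000 ≈ 0.873800
step 5 [5y] bond c/1=7/200: DF=(2031243/2000000 − 7/200·(0.986700+0.939500+0.898700+0.873800))/(1+7/200) = 4281/5000 ≈ 0.856200

1 1 9867/10000
2 2 1879/2000
3 3 8987/10000
4 4 4369/5000
5 5 4281/5000
DF(3y) = 8987/10000 ≈ 0.898700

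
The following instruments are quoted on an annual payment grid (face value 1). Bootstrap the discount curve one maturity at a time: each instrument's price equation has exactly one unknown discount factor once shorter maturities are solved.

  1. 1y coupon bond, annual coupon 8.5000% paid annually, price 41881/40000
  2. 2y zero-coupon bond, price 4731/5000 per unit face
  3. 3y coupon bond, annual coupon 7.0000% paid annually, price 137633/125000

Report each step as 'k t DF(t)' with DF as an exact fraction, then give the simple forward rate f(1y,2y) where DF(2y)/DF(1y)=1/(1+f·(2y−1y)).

step 1 [1y] bond c/1=17/200: DF=(41881/40000 − 17/200·(0))/(1+17/200) = 193/200 ≈ 0.965000
step 2 [2y] zero: DF = P = 4731/5000 ≈ 0.946200
step 3 [3y] bond c/1=7/100: DF=(137633/125000 − 7/100·(0.965000+0.946200))/(1+7/100) = 113/125 ≈ 0.904000

1 1 193/200
2 2 4731/5000
3 3 113/125
f(1y,2y) = ((193/200)/(4731/5000) − 1)/(1) = 94/4731 ≈ 1.9869%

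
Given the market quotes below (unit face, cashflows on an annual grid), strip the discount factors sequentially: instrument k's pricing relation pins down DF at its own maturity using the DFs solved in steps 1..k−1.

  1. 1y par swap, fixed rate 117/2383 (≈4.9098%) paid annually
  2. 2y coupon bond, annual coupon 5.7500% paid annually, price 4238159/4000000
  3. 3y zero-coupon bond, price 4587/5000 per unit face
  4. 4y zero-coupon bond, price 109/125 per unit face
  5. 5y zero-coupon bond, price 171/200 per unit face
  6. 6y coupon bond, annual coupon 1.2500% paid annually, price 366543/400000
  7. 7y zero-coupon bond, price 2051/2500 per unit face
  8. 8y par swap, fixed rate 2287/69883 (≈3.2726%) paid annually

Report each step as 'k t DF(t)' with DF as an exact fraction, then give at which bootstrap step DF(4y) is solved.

step 1 [1y] swap r/1=117/2383: DF=(1 − 117/2383·(0))/(1+117/2383) = 2383/2500 ≈ 0.953200
step 2 [2y] bond c/1=23/400: DF=(4238159/4000000 − 23/400·(0.953200))/(1+23/400) = 9501/10000 ≈ 0.950100
step 3 [3y] zero: DF = P = 4587/5000 ≈ 0.917400
step 4 [4y] zero: DF = P = 109/125 ≈ 0.872000
step 5 [5y] zero: DF = P = 171/200 ≈ 0.855000
step 6 [6y] bond c/1=1/80: DF=(366543/400000 − 1/80·(0.953200+0.950100+0.917400+0.872000+0.855000))/(1+1/80) = 8489/10000 ≈ 0.848900
step 7 [7y] zero: DF = P = 2051/2500 ≈ 0.820400
step 8 [8y] swap r/1=2287/69883: DF=(1 − 2287/69883·(0.953200+0.950100+0.917400+0.872000+0.855000+0.848900+0.820400))/(1+2287/69883) = 7713/10000 ≈ 0.771300

1 1 2383/2500
2 2 9501/10000
3 3 4587/5000
4 4 109/125
5 5 171/200
6 6 8489/10000
7 7 2051/2500
8 8 7713/10000
DF(4y) is solved at step 4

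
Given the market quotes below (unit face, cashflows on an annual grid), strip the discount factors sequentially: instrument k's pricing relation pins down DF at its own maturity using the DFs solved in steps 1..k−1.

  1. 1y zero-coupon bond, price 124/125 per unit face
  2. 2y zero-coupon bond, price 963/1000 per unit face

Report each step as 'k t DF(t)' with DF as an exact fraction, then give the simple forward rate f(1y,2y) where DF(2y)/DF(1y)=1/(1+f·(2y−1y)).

step 1 [1y] zero: DF = P = 124/125 ≈ 0.992000
step 2 [2y] zero: DF = P = 963/1000 ≈ 0.963000

1 1 124/125
2 2 963/1000
f(1y,2y) = ((124/125)/(963/1000) − 1)/(1) = 29/963 ≈ 3.0114%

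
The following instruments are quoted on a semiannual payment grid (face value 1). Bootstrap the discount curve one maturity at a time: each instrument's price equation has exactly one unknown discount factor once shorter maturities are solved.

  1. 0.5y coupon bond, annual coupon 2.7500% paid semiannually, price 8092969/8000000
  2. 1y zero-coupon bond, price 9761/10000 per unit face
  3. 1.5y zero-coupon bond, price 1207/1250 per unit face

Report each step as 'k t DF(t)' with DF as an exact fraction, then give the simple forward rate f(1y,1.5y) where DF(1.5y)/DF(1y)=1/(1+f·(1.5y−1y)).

step 1 [0.5y] bond c/2=11/800: DF=(8092969/8000000 − 11/800·(0))/(1+11/800) = 9979/10000 ≈ 0.997900
step 2 [1y] zero: DF = P = 9761/10000 ≈ 0.976100
step 3 [1.5y] zero: DF = P = 1207/1250 ≈ 0.965600

1 1/2 9979/10000
2 1 9761/10000
3 3/2 1207/1250
f(1y,1.5y) = ((9761/10000)/(1207/1250) − 1)/(1/2) = 105/4828 ≈ 2.1748%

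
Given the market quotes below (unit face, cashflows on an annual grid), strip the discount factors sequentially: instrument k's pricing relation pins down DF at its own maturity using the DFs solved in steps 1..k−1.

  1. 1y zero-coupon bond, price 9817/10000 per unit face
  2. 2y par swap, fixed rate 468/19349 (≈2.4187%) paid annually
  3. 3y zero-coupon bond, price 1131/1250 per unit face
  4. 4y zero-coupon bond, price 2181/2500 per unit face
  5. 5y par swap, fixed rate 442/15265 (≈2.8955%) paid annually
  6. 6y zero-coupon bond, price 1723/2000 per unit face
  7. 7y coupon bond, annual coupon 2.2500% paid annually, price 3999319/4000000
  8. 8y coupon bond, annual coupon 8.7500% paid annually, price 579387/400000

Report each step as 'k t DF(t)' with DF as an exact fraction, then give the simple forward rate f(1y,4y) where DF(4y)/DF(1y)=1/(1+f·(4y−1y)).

step 1 [1y] zero: DF = P = 9817/10000 ≈ 0.981700
step 2 [2y] swap r/1=468/19349: DF=(1 − 468/19349·(0.981700))/(1+468/19349) = 2383/2500 ≈ 0.953200
step 3 [3y] zero: DF = P = 1131/1250 ≈ 0.904800
step 4 [4y] zero: DF = P = 2181/2500 ≈ 0.872400
step 5 [5y] swap r/1=442/15265: DF=(1 − 442/15265·(0.981700+0.953200+0.904800+0.872400))/(1+442/15265) = 4337/5000 ≈ 0.867400
step 6 [6y] zero: DF = P = 1723/2000 ≈ 0.861500
step 7 [7y] bond c/1=9/400: DF=(3999319/4000000 − 9/400·(0.981700+0.953200+0.904800+0.872400+0.867400+0.861500))/(1+9/400) = 8581/10000 ≈ 0.858100
step 8 [8y] bond c/1=7/80: DF=(579387/400000 − 7/80·(0.981700+0.953200+0.904800+0.872400+0.867400+0.861500+0.858100))/(1+7/80) = 8251/10000 ≈ 0.825100

1 1 9817/10000
2 2 2383/2500
3 3 1131/1250
4 4 2181/2500
5 5 4337/5000
6 6 1723/2000
7 7 8581/10000
8 8 8251/10000
f(1y,4y) = ((9817/10000)/(2181/2500) − 1)/(3) = 1093/26172 ≈ 4.1762%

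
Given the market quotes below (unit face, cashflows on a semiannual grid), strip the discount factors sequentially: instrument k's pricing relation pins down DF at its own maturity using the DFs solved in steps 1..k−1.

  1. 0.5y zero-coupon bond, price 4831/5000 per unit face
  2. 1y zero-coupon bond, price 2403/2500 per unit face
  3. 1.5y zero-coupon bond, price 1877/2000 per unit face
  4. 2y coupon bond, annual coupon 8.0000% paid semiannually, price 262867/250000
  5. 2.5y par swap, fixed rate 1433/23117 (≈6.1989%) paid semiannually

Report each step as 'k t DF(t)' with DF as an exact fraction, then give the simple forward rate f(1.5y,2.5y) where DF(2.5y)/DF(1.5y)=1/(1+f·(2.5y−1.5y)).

step 1 [0.5y] zero: DF = P = 4831/5000 ≈ 0.966200
step 2 [1y] zero: DF = P = 2403/2500 ≈ 0.961200
step 3 [1.5y] zero: DF = P = 1877/2000 ≈ 0.938500
step 4 [2y] bond c/2=1/25: DF=(262867/250000 − 1/25·(0.966200+0.961200+0.938500))/(1+1/25) = 563/625 ≈ 0.900800
step 5 [2.5y] swap r/2=1433/46234: DF=(1 − 1433/46234·(0.966200+0.961200+0.938500+0.900800))/(1+1433/46234) = 8567/10000 ≈ 0.856700

1 1/2 4831/5000
2 1 2403/2500
3 3/2 1877/2000
4 2 563/625
5 5/2 8567/10000
f(1.5y,2.5y) = ((1877/2000)/(8567/10000) − 1)/(1) = 818/8567 ≈ 9.5483%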